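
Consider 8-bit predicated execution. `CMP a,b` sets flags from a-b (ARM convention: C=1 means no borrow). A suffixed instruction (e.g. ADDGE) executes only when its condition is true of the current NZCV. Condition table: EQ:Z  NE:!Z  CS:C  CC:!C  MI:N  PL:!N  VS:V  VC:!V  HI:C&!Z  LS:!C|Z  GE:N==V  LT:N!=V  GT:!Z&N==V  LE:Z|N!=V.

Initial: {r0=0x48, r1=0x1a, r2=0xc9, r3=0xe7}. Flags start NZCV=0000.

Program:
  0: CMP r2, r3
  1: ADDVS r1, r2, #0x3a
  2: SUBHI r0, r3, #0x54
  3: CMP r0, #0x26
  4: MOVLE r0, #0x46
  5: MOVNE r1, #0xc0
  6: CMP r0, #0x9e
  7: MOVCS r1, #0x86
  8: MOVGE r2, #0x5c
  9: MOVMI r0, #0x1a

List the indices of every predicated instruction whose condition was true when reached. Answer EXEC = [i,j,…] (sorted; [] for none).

[0] flags=1000 → (cmp)
[1] flags=1000 VS?F → skip
[2] flags=1000 HI?F → skip
[3] flags=0010 → (cmp)
[4] flags=0010 LE?F → skip
[5] flags=0010 NE?T → r1=0xc0
[6] flags=1001 → (cmp)
[7] flags=1001 CS?F → skip
[8] flags=1001 GE?T → r2=0x5c
[9] flags=1001 MI?T → r0=0x1a

EXEC = [5,8,9]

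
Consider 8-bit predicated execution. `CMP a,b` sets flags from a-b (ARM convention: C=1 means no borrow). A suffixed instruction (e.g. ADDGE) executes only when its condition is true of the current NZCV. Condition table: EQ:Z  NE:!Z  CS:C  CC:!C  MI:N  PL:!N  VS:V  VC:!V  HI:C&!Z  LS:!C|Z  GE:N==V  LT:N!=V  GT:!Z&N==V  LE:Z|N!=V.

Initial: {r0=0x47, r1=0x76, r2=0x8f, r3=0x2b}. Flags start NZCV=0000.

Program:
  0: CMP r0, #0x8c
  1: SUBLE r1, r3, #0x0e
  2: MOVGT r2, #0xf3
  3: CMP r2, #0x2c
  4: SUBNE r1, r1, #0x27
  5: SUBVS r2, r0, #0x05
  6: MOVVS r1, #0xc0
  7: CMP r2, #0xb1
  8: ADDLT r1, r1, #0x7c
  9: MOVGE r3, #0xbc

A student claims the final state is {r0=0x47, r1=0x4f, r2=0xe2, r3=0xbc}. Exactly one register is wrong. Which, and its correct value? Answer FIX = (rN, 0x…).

FIX = (r2, 0xf3)

0: ✓ CMP  NZCV=1001
1: · SUBLE
2: ✓ MOVGT  r2←0xf3
3: ✓ CMP  NZCV=1010
4: ✓ SUBNE  r1←0x4f
5: · SUBVS
6: · MOVVS
7: ✓ CMP  NZCV=0010
8: · ADDLT
9: ✓ MOVGE  r3←0xbc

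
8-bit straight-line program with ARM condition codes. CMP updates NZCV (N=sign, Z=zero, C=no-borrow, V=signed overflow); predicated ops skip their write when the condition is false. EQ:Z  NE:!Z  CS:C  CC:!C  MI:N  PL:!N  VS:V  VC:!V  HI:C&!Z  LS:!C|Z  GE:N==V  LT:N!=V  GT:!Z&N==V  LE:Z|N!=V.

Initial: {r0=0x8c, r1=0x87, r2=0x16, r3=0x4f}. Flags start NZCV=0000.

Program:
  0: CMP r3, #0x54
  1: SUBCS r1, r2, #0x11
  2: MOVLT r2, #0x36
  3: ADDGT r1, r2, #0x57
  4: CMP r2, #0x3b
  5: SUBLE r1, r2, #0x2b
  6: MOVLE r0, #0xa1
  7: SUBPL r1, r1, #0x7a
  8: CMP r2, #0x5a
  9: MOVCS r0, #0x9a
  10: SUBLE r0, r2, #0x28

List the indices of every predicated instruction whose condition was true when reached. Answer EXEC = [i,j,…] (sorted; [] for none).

[0] flags=1000 → (cmp)
[1] flags=1000 CS?F → skip
[2] flags=1000 LT?T → r2=0x36
[3] flags=1000 GT?F → skip
[4] flags=1000 → (cmp)
[5] flags=1000 LE?T → r1=0x0b
[6] flags=1000 LE?T → r0=0xa1
[7] flags=1000 PL?F → skip
[8] flags=1000 → (cmp)
[9] flags=1000 CS?F → skip
[10] flags=1000 LE?T → r0=0x0e

EXEC = [2,5,6,10]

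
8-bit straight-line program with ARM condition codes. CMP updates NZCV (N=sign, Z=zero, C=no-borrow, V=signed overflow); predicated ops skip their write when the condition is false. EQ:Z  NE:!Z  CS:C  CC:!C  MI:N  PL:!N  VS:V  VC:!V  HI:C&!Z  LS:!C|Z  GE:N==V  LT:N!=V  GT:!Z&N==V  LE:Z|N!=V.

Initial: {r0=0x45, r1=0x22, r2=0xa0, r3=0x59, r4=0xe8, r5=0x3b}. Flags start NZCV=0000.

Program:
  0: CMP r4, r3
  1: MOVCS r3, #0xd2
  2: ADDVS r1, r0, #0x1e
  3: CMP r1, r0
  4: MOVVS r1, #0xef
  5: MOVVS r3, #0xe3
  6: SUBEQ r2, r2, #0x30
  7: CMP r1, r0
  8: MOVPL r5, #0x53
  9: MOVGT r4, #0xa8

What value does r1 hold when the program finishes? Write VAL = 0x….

[0] flags=1010 → (cmp)
[1] flags=1010 CS?T → r3=0xd2
[2] flags=1010 VS?F → skip
[3] flags=1000 → (cmp)
[4] flags=1000 VS?F → skip
[5] flags=1000 VS?F → skip
[6] flags=1000 EQ?F → skip
[7] flags=1000 → (cmp)
[8] flags=1000 PL?F → skip
[9] flags=1000 GT?F → skip

VAL = 0x22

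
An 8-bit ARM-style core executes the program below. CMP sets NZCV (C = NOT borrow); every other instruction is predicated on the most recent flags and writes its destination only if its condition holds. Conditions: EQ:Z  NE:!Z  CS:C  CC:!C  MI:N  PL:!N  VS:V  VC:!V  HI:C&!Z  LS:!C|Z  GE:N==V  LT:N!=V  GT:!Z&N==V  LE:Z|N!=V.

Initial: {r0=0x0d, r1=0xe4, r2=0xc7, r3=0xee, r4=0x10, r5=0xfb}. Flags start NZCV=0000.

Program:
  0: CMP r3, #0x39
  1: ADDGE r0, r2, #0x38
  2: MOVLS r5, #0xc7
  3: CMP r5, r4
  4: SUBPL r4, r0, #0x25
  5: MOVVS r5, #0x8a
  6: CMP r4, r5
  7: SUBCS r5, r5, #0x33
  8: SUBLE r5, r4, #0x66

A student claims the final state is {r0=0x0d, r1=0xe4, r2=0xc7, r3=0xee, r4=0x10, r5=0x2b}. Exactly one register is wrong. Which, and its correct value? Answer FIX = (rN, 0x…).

FIX = (r5, 0xfb)

0: ✓ CMP  NZCV=1010
1: · ADDGE
2: · MOVLS
3: ✓ CMP  NZCV=1010
4: · SUBPL
5: · MOVVS
6: ✓ CMP  NZCV=0000
7: · SUBCS
8: · SUBLE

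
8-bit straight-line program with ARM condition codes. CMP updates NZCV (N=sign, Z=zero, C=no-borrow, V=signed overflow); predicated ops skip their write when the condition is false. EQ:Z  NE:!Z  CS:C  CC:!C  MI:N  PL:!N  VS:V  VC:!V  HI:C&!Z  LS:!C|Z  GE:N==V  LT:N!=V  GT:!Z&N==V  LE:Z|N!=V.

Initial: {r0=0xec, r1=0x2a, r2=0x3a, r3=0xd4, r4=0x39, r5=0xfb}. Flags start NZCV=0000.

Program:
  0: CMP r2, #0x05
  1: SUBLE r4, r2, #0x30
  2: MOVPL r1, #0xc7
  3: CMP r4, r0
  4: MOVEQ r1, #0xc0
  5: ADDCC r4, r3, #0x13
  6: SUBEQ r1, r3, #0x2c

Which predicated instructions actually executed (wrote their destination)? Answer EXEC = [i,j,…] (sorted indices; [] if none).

EXEC = [2,5]

0: ✓ CMP  NZCV=0010
1: · SUBLE
2: ✓ MOVPL  r1←0xc7
3: ✓ CMP  NZCV=0000
4: · MOVEQ
5: ✓ ADDCC  r4←0xe7
6: · SUBEQ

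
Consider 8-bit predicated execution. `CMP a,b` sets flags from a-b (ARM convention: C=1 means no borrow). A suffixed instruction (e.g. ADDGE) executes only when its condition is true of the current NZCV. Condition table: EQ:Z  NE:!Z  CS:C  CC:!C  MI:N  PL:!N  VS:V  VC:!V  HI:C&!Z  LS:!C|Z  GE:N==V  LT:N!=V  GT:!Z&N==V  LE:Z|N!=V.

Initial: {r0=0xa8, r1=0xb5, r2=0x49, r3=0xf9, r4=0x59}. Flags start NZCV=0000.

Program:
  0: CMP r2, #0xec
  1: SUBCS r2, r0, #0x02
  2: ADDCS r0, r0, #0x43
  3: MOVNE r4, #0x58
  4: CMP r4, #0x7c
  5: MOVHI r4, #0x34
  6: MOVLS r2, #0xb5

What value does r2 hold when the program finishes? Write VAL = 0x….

VAL = 0xb5

[0] flags=0000 → (cmp)
[1] flags=0000 CS?F → skip
[2] flags=0000 CS?F → skip
[3] flags=0000 NE?T → r4=0x58
[4] flags=1000 → (cmp)
[5] flags=1000 HI?F → skip
[6] flags=1000 LS?T → r2=0xb5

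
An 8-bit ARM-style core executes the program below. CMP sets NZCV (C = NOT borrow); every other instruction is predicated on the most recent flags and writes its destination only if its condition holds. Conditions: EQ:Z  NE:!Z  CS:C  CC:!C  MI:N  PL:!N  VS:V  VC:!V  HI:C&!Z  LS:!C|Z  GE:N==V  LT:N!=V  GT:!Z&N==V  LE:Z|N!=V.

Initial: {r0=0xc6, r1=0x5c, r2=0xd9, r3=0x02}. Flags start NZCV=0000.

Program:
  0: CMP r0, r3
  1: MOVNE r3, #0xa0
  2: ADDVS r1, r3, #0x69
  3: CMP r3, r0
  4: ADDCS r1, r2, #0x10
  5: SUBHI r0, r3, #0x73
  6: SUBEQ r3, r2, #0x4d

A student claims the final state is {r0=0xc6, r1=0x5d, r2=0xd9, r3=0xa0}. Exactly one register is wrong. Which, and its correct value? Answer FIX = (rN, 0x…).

FIX = (r1, 0x5c)

0: ✓ CMP  NZCV=1010
1: ✓ MOVNE  r3←0xa0
2: · ADDVS
3: ✓ CMP  NZCV=1000
4: · ADDCS
5: · SUBHI
6: · SUBEQ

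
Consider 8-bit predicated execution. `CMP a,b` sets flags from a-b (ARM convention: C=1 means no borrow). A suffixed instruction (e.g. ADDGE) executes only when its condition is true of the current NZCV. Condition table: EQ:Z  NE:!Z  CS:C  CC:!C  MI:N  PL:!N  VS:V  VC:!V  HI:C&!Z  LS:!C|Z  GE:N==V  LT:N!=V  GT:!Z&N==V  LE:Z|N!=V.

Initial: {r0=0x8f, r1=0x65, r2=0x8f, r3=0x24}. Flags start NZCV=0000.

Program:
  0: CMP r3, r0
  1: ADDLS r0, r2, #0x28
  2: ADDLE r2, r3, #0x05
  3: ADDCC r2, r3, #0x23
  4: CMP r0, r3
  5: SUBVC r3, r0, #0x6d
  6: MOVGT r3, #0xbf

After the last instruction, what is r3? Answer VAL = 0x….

VAL = 0x4a

0: ✓ CMP  NZCV=1001
1: ✓ ADDLS  r0←0xb7
2: · ADDLE
3: ✓ ADDCC  r2←0x47
4: ✓ CMP  NZCV=1010
5: ✓ SUBVC  r3←0x4a
6: · MOVGT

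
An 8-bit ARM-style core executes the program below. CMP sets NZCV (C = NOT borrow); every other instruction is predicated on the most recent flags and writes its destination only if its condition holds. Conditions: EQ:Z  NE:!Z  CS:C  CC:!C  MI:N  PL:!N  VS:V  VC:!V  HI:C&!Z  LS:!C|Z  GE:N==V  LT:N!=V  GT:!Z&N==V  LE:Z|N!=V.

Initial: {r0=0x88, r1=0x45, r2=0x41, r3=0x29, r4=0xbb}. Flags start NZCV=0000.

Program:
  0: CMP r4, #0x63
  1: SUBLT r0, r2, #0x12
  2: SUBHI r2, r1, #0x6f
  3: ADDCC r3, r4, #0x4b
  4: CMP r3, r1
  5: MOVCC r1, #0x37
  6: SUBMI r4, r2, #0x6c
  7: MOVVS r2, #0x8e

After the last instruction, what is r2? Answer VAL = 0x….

0: ✓ CMP  NZCV=0011
1: ✓ SUBLT  r0←0x2f
2: ✓ SUBHI  r2←0xd6
3: · ADDCC
4: ✓ CMP  NZCV=1000
5: ✓ MOVCC  r1←0x37
6: ✓ SUBMI  r4←0x6a
7: · MOVVS

VAL = 0xd6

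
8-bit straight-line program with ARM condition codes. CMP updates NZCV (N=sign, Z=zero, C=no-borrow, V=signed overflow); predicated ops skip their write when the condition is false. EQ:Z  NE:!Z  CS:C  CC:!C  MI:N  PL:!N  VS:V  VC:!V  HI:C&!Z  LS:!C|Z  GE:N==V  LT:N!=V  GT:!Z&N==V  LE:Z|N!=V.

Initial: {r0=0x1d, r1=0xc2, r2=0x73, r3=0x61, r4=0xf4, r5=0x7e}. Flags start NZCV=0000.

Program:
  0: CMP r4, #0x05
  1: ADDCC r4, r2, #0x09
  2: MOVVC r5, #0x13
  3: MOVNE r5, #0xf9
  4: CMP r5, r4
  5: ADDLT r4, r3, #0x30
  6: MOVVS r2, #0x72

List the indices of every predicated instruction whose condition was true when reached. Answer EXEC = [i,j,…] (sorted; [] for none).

0: ✓ CMP  NZCV=1010
1: · ADDCC
2: ✓ MOVVC  r5←0x13
3: ✓ MOVNE  r5←0xf9
4: ✓ CMP  NZCV=0010
5: · ADDLT
6: · MOVVS

EXEC = [2,3]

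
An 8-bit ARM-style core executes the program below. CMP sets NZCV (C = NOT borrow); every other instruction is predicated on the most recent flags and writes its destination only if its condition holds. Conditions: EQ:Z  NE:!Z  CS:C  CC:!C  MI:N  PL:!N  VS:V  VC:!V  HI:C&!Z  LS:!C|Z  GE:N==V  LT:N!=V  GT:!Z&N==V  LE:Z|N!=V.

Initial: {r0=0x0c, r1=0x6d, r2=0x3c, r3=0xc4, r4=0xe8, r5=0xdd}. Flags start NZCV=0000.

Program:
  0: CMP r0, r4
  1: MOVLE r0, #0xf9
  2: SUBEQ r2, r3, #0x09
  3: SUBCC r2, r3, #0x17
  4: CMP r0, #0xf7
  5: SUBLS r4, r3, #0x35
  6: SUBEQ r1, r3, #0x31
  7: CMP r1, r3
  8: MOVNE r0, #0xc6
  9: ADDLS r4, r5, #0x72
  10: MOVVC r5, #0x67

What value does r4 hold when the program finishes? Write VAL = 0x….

VAL = 0x4f

0: ✓ CMP  NZCV=0000
1: · MOVLE
2: · SUBEQ
3: ✓ SUBCC  r2←0xad
4: ✓ CMP  NZCV=0000
5: ✓ SUBLS  r4←0x8f
6: · SUBEQ
7: ✓ CMP  NZCV=1001
8: ✓ MOVNE  r0←0xc6
9: ✓ ADDLS  r4←0x4f
10: · MOVVC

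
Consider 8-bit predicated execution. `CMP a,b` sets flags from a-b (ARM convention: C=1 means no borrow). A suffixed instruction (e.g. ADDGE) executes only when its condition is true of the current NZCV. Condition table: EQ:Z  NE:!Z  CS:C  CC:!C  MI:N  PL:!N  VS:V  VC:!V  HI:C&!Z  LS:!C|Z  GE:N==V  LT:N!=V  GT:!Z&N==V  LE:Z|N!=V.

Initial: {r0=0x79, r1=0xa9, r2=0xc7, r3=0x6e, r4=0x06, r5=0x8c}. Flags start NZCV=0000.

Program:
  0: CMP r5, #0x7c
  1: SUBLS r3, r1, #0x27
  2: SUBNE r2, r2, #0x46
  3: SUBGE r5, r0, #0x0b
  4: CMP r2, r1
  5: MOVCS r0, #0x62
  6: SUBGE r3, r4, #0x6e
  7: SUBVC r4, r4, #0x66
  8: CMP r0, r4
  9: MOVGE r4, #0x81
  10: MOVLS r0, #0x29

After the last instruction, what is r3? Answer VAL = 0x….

VAL = 0x6e

[0] flags=0011 → (cmp)
[1] flags=0011 LS?F → skip
[2] flags=0011 NE?T → r2=0x81
[3] flags=0011 GE?F → skip
[4] flags=1000 → (cmp)
[5] flags=1000 CS?F → skip
[6] flags=1000 GE?F → skip
[7] flags=1000 VC?T → r4=0xa0
[8] flags=1001 → (cmp)
[9] flags=1001 GE?T → r4=0x81
[10] flags=1001 LS?T → r0=0x29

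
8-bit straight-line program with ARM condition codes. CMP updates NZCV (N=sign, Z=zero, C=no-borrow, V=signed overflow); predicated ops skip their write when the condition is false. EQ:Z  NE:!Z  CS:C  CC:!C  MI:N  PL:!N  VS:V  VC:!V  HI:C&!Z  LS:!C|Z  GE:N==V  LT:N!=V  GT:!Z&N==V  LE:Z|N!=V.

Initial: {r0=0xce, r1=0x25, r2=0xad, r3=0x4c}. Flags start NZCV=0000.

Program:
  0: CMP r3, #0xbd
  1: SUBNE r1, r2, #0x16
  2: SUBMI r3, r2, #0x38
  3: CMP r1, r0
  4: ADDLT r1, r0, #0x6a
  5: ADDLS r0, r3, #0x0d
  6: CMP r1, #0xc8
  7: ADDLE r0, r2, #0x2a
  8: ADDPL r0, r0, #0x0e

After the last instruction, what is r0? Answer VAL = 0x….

[0] flags=1001 → (cmp)
[1] flags=1001 NE?T → r1=0x97
[2] flags=1001 MI?T → r3=0x75
[3] flags=1000 → (cmp)
[4] flags=1000 LT?T → r1=0x38
[5] flags=1000 LS?T → r0=0x82
[6] flags=0000 → (cmp)
[7] flags=0000 LE?F → skip
[8] flags=0000 PL?T → r0=0x90

VAL = 0x90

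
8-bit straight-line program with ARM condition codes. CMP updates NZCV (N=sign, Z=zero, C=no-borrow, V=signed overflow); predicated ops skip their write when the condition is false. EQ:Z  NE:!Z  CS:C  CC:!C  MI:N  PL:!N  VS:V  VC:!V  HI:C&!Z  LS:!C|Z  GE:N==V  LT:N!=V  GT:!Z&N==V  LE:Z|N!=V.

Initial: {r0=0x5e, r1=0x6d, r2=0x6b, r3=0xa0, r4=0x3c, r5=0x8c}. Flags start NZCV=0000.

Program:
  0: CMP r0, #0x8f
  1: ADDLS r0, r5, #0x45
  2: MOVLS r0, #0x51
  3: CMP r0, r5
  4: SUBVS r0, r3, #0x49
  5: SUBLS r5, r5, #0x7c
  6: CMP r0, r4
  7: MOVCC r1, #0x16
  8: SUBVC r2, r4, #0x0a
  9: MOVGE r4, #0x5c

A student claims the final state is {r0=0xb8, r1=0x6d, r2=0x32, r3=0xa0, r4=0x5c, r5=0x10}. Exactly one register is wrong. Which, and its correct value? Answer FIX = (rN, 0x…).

0: ✓ CMP  NZCV=1001
1: ✓ ADDLS  r0←0xd1
2: ✓ MOVLS  r0←0x51
3: ✓ CMP  NZCV=1001
4: ✓ SUBVS  r0←0x57
5: ✓ SUBLS  r5←0x10
6: ✓ CMP  NZCV=0010
7: · MOVCC
8: ✓ SUBVC  r2←0x32
9: ✓ MOVGE  r4←0x5c

FIX = (r0, 0x57)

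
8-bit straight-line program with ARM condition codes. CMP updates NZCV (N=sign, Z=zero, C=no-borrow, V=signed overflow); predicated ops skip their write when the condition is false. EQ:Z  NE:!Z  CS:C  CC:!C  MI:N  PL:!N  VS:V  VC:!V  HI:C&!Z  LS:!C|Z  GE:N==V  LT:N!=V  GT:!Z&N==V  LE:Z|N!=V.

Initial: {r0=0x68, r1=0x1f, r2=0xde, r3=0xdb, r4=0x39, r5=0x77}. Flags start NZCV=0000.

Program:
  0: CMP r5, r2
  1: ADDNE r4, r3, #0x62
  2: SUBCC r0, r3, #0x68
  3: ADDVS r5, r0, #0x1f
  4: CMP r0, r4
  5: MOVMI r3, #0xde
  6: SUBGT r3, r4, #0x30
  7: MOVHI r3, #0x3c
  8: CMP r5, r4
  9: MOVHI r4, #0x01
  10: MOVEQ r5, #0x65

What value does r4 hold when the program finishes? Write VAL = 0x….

VAL = 0x01

[0] flags=1001 → (cmp)
[1] flags=1001 NE?T → r4=0x3d
[2] flags=1001 CC?T → r0=0x73
[3] flags=1001 VS?T → r5=0x92
[4] flags=0010 → (cmp)
[5] flags=0010 MI?F → skip
[6] flags=0010 GT?T → r3=0x0d
[7] flags=0010 HI?T → r3=0x3c
[8] flags=0011 → (cmp)
[9] flags=0011 HI?T → r4=0x01
[10] flags=0011 EQ?F → skip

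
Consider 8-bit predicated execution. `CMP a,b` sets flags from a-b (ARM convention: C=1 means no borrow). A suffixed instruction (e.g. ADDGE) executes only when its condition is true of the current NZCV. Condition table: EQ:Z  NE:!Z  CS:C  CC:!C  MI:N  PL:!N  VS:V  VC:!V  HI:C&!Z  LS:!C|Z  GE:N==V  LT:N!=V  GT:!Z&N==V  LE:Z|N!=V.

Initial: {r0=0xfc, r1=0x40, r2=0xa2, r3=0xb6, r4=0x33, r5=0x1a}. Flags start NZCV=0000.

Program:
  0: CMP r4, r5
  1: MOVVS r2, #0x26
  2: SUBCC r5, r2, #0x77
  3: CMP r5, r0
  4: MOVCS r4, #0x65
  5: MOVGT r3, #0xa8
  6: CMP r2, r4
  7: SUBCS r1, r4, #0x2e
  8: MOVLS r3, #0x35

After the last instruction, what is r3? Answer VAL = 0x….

[0] flags=0010 → (cmp)
[1] flags=0010 VS?F → skip
[2] flags=0010 CC?F → skip
[3] flags=0000 → (cmp)
[4] flags=0000 CS?F → skip
[5] flags=0000 GT?T → r3=0xa8
[6] flags=0011 → (cmp)
[7] flags=0011 CS?T → r1=0x05
[8] flags=0011 LS?F → skip

VAL = 0xa8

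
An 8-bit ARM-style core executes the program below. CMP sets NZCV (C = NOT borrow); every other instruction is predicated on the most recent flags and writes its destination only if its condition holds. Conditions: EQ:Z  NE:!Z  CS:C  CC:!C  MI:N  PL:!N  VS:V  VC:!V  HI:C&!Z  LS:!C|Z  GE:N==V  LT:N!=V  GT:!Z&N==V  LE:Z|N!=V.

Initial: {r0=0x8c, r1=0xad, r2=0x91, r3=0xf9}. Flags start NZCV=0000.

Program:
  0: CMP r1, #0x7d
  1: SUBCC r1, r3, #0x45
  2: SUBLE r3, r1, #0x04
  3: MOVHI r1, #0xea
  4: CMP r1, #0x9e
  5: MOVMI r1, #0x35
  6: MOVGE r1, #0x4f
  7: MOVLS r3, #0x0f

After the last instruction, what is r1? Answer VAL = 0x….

VAL = 0x4f

[0] flags=0011 → (cmp)
[1] flags=0011 CC?F → skip
[2] flags=0011 LE?T → r3=0xa9
[3] flags=0011 HI?T → r1=0xea
[4] flags=0010 → (cmp)
[5] flags=0010 MI?F → skip
[6] flags=0010 GE?T → r1=0x4f
[7] flags=0010 LS?F → skip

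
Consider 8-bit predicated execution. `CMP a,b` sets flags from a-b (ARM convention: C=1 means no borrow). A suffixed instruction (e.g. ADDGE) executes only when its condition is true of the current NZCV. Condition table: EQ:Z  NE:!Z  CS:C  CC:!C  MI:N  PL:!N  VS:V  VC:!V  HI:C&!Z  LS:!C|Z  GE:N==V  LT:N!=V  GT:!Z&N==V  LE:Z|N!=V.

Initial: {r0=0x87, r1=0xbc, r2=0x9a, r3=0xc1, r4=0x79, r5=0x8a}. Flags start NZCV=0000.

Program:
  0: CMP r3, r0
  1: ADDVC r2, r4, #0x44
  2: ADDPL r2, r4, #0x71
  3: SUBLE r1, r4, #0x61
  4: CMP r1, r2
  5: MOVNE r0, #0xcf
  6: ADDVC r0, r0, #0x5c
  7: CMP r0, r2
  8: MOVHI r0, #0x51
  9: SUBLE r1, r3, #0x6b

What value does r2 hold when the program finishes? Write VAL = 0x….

0: ✓ CMP  NZCV=0010
1: ✓ ADDVC  r2←0xbd
2: ✓ ADDPL  r2←0xea
3: · SUBLE
4: ✓ CMP  NZCV=1000
5: ✓ MOVNE  r0←0xcf
6: ✓ ADDVC  r0←0x2b
7: ✓ CMP  NZCV=0000
8: · MOVHI
9: · SUBLE

VAL = 0xea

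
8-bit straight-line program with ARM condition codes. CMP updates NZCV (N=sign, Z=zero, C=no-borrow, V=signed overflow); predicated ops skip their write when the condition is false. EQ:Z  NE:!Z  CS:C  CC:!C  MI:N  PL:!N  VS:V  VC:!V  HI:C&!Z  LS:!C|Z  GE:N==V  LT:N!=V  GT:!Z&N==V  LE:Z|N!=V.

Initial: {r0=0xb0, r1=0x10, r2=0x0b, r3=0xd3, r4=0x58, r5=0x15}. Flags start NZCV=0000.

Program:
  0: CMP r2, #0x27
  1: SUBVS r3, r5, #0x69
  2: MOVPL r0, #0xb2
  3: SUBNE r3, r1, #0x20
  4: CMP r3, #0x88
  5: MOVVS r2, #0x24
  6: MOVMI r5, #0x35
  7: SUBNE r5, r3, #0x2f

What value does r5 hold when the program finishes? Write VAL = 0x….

[0] flags=1000 → (cmp)
[1] flags=1000 VS?F → skip
[2] flags=1000 PL?F → skip
[3] flags=1000 NE?T → r3=0xf0
[4] flags=0010 → (cmp)
[5] flags=0010 VS?F → skip
[6] flags=0010 MI?F → skip
[7] flags=0010 NE?T → r5=0xc1

VAL = 0xc1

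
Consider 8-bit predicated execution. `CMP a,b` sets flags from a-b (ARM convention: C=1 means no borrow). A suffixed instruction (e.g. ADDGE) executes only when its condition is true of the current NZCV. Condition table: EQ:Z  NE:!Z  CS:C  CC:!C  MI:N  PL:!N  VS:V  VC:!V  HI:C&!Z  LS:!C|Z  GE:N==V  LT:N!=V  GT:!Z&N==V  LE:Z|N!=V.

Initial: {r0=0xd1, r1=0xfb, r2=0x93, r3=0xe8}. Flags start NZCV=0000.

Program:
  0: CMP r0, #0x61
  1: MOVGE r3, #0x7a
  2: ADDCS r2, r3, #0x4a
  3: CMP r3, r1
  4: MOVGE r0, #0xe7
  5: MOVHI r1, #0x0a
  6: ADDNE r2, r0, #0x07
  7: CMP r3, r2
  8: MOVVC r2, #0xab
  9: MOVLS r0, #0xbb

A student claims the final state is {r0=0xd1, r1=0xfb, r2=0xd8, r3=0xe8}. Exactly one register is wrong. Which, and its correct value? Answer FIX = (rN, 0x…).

FIX = (r2, 0xab)

0: ✓ CMP  NZCV=0011
1: · MOVGE
2: ✓ ADDCS  r2←0x32
3: ✓ CMP  NZCV=1000
4: · MOVGE
5: · MOVHI
6: ✓ ADDNE  r2←0xd8
7: ✓ CMP  NZCV=0010
8: ✓ MOVVC  r2←0xab
9: · MOVLS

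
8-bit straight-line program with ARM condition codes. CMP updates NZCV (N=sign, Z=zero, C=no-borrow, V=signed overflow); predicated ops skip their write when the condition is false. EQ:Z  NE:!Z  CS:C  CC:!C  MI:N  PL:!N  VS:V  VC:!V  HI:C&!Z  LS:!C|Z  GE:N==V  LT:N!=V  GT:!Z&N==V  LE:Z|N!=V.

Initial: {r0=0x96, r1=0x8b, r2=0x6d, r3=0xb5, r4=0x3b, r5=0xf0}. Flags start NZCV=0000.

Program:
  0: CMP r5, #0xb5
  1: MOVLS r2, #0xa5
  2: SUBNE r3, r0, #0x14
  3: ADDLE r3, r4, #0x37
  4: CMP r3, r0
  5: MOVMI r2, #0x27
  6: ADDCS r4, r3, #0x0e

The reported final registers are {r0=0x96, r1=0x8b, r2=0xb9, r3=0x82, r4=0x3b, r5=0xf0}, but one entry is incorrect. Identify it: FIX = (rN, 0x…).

FIX = (r2, 0x27)

0: ✓ CMP  NZCV=0010
1: · MOVLS
2: ✓ SUBNE  r3←0x82
3: · ADDLE
4: ✓ CMP  NZCV=1000
5: ✓ MOVMI  r2←0x27
6: · ADDCS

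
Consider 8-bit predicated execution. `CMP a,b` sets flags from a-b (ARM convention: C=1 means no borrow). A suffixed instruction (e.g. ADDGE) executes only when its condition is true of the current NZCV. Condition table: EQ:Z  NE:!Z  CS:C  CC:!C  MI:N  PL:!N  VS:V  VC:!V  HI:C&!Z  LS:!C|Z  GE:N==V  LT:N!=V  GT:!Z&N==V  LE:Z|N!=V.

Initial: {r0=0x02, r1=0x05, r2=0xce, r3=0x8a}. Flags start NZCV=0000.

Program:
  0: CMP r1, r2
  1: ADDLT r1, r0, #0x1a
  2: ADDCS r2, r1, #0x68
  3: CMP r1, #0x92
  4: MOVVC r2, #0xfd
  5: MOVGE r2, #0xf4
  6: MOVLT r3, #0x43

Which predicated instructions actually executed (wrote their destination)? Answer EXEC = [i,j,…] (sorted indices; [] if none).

[0] flags=0000 → (cmp)
[1] flags=0000 LT?F → skip
[2] flags=0000 CS?F → skip
[3] flags=0000 → (cmp)
[4] flags=0000 VC?T → r2=0xfd
[5] flags=0000 GE?T → r2=0xf4
[6] flags=0000 LT?F → skip

EXEC = [4,5]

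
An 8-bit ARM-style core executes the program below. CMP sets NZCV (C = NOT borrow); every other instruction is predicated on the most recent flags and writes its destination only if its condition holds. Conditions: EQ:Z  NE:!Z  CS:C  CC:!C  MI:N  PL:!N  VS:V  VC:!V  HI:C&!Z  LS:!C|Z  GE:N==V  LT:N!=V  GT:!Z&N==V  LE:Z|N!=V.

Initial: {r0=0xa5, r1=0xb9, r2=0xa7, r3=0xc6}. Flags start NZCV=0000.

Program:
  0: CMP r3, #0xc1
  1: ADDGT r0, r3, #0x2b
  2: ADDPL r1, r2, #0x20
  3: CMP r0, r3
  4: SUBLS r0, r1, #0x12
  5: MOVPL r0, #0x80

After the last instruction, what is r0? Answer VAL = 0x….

VAL = 0x80

0: ✓ CMP  NZCV=0010
1: ✓ ADDGT  r0←0xf1
2: ✓ ADDPL  r1←0xc7
3: ✓ CMP  NZCV=0010
4: · SUBLS
5: ✓ MOVPL  r0←0x80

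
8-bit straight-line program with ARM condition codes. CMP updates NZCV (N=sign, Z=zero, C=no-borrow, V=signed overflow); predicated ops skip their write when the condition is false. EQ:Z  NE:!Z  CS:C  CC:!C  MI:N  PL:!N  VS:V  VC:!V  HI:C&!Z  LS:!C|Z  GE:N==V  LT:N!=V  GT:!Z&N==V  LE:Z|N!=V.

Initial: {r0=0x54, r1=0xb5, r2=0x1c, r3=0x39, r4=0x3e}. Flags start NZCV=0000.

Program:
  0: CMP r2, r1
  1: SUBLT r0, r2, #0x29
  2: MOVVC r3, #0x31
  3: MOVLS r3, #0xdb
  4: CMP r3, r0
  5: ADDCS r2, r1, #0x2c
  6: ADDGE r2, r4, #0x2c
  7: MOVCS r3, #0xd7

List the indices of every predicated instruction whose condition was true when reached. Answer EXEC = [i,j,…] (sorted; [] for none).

EXEC = [2,3,5,7]

0: ✓ CMP  NZCV=0000
1: · SUBLT
2: ✓ MOVVC  r3←0x31
3: ✓ MOVLS  r3←0xdb
4: ✓ CMP  NZCV=1010
5: ✓ ADDCS  r2←0xe1
6: · ADDGE
7: ✓ MOVCS  r3←0xd7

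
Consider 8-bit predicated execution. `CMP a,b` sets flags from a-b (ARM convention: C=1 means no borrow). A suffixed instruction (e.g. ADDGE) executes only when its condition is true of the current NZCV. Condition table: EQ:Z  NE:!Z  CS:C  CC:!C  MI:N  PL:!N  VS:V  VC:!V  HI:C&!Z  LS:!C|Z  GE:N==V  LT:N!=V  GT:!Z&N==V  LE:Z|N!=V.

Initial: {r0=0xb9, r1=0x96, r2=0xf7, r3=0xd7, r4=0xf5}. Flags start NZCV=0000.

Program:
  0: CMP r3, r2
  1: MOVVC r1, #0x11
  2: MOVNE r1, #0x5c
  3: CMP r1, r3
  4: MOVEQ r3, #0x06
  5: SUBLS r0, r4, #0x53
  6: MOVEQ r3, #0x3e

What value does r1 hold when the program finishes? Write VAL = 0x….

0: ✓ CMP  NZCV=1000
1: ✓ MOVVC  r1←0x11
2: ✓ MOVNE  r1←0x5c
3: ✓ CMP  NZCV=1001
4: · MOVEQ
5: ✓ SUBLS  r0←0xa2
6: · MOVEQ

VAL = 0x5c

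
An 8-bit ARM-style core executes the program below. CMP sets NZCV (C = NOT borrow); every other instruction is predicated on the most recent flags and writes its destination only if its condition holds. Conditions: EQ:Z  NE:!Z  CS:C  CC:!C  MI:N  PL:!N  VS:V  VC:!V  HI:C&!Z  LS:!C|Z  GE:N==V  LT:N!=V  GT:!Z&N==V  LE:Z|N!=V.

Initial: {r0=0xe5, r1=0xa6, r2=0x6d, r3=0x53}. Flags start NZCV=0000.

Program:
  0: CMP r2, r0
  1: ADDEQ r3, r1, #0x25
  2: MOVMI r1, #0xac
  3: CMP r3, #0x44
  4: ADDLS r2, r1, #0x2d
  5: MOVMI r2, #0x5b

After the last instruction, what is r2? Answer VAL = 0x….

[0] flags=1001 → (cmp)
[1] flags=1001 EQ?F → skip
[2] flags=1001 MI?T → r1=0xac
[3] flags=0010 → (cmp)
[4] flags=0010 LS?F → skip
[5] flags=0010 MI?F → skip

VAL = 0x6d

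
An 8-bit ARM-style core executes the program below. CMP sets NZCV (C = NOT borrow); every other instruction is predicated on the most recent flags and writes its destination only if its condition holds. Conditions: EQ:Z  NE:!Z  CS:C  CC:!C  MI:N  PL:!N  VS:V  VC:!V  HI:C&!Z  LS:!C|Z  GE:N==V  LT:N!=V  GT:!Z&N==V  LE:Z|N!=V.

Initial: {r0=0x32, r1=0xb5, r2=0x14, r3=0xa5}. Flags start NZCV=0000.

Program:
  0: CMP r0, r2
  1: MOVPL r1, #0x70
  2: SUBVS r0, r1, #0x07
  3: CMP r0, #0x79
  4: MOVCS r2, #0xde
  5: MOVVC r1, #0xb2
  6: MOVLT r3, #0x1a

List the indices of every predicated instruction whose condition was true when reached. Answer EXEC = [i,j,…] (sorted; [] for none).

EXEC = [1,5,6]

0: ✓ CMP  NZCV=0010
1: ✓ MOVPL  r1←0x70
2: · SUBVS
3: ✓ CMP  NZCV=1000
4: · MOVCS
5: ✓ MOVVC  r1←0xb2
6: ✓ MOVLT  r3←0x1a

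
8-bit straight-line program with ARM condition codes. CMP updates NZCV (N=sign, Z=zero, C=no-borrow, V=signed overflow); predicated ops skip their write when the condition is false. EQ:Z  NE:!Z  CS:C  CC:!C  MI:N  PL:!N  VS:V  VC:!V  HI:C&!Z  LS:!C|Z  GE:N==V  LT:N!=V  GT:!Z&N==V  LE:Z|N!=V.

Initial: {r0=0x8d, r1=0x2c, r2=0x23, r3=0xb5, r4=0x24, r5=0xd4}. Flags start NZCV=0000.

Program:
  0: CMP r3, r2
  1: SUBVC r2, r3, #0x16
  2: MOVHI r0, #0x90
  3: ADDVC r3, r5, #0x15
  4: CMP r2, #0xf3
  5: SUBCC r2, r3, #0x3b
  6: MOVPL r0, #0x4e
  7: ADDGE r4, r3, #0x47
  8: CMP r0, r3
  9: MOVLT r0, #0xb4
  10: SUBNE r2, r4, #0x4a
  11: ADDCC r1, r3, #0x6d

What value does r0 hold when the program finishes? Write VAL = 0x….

[0] flags=1010 → (cmp)
[1] flags=1010 VC?T → r2=0x9f
[2] flags=1010 HI?T → r0=0x90
[3] flags=1010 VC?T → r3=0xe9
[4] flags=1000 → (cmp)
[5] flags=1000 CC?T → r2=0xae
[6] flags=1000 PL?F → skip
[7] flags=1000 GE?F → skip
[8] flags=1000 → (cmp)
[9] flags=1000 LT?T → r0=0xb4
[10] flags=1000 NE?T → r2=0xda
[11] flags=1000 CC?T → r1=0x56

VAL = 0xb4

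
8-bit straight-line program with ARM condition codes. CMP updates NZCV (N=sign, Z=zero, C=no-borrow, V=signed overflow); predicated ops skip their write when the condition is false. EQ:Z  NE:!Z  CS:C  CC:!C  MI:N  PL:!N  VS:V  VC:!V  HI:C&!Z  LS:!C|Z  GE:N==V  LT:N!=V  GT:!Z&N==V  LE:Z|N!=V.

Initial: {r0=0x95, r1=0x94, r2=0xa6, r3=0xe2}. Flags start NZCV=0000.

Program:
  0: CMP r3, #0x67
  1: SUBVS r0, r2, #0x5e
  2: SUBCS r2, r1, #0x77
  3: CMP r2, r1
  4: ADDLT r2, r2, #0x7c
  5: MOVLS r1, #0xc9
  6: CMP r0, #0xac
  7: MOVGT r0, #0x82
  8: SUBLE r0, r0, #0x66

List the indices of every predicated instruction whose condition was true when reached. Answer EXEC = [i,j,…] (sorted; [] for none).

[0] flags=0011 → (cmp)
[1] flags=0011 VS?T → r0=0x48
[2] flags=0011 CS?T → r2=0x1d
[3] flags=1001 → (cmp)
[4] flags=1001 LT?F → skip
[5] flags=1001 LS?T → r1=0xc9
[6] flags=1001 → (cmp)
[7] flags=1001 GT?T → r0=0x82
[8] flags=1001 LE?F → skip

EXEC = [1,2,5,7]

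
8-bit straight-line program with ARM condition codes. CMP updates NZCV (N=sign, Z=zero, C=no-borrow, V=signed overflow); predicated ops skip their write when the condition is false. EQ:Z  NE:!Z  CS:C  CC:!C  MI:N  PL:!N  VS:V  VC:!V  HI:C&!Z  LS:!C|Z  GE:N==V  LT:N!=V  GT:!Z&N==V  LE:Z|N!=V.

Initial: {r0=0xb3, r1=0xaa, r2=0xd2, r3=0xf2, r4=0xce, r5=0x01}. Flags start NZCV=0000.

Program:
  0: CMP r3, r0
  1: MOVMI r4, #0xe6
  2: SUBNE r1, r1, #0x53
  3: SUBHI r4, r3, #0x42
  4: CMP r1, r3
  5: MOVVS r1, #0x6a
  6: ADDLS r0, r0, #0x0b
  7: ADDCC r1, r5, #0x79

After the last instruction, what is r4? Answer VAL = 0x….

VAL = 0xb0

0: ✓ CMP  NZCV=0010
1: · MOVMI
2: ✓ SUBNE  r1←0x57
3: ✓ SUBHI  r4←0xb0
4: ✓ CMP  NZCV=0000
5: · MOVVS
6: ✓ ADDLS  r0←0xbe
7: ✓ ADDCC  r1←0x7a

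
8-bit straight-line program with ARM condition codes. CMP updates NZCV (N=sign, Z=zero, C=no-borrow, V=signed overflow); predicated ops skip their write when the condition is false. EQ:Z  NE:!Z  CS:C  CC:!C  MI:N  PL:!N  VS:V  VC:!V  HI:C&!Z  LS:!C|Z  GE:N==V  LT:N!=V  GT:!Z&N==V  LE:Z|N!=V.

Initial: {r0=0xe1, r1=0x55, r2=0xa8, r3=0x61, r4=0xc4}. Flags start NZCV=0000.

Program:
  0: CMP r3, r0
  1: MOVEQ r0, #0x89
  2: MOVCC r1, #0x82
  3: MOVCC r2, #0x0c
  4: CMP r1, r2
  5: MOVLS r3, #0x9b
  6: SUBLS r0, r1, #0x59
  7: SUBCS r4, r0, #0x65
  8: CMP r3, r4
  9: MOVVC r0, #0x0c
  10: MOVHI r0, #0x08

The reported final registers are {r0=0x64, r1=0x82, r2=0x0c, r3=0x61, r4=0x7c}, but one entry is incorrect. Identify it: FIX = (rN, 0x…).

FIX = (r0, 0x0c)

[0] flags=1001 → (cmp)
[1] flags=1001 EQ?F → skip
[2] flags=1001 CC?T → r1=0x82
[3] flags=1001 CC?T → r2=0x0c
[4] flags=0011 → (cmp)
[5] flags=0011 LS?F → skip
[6] flags=0011 LS?F → skip
[7] flags=0011 CS?T → r4=0x7c
[8] flags=1000 → (cmp)
[9] flags=1000 VC?T → r0=0x0c
[10] flags=1000 HI?F → skip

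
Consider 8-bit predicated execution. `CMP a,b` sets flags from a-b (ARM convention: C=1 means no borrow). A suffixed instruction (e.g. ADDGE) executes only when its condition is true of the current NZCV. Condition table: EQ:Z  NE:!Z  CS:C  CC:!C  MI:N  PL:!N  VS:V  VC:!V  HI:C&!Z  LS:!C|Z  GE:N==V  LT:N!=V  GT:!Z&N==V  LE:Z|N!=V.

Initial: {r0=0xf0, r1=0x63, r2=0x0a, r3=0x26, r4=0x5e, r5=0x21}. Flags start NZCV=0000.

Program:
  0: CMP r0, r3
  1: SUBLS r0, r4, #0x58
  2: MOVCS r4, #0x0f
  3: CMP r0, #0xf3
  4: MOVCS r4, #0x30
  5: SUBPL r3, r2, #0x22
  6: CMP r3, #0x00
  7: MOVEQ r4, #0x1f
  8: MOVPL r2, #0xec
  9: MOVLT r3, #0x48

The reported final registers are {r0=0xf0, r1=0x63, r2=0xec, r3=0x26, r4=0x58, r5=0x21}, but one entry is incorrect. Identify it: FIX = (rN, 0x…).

[0] flags=1010 → (cmp)
[1] flags=1010 LS?F → skip
[2] flags=1010 CS?T → r4=0x0f
[3] flags=1000 → (cmp)
[4] flags=1000 CS?F → skip
[5] flags=1000 PL?F → skip
[6] flags=0010 → (cmp)
[7] flags=0010 EQ?F → skip
[8] flags=0010 PL?T → r2=0xec
[9] flags=0010 LT?F → skip

FIX = (r4, 0x0f)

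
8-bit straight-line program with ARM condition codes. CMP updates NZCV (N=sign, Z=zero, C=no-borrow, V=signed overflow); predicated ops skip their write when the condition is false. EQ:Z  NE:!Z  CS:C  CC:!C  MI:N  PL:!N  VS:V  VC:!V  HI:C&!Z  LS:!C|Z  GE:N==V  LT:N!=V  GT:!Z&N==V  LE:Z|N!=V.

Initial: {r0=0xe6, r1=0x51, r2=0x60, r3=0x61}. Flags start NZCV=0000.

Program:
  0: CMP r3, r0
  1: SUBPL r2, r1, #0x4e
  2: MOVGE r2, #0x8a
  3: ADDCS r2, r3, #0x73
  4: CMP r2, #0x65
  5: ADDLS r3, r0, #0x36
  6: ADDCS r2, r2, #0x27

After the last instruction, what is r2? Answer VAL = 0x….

VAL = 0xb1

[0] flags=0000 → (cmp)
[1] flags=0000 PL?T → r2=0x03
[2] flags=0000 GE?T → r2=0x8a
[3] flags=0000 CS?F → skip
[4] flags=0011 → (cmp)
[5] flags=0011 LS?F → skip
[6] flags=0011 CS?T → r2=0xb1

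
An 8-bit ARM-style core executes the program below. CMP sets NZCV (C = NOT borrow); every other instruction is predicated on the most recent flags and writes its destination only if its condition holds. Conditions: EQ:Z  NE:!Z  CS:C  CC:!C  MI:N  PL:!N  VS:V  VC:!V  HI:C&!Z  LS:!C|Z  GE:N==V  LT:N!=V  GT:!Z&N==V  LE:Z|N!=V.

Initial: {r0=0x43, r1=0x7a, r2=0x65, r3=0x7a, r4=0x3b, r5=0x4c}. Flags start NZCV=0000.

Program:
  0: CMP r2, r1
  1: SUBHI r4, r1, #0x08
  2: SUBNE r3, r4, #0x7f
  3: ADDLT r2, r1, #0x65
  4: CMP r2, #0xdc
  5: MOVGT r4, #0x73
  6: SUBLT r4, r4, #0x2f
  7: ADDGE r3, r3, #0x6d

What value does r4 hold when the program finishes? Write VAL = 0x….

[0] flags=1000 → (cmp)
[1] flags=1000 HI?F → skip
[2] flags=1000 NE?T → r3=0xbc
[3] flags=1000 LT?T → r2=0xdf
[4] flags=0010 → (cmp)
[5] flags=0010 GT?T → r4=0x73
[6] flags=0010 LT?F → skip
[7] flags=0010 GE?T → r3=0x29

VAL = 0x73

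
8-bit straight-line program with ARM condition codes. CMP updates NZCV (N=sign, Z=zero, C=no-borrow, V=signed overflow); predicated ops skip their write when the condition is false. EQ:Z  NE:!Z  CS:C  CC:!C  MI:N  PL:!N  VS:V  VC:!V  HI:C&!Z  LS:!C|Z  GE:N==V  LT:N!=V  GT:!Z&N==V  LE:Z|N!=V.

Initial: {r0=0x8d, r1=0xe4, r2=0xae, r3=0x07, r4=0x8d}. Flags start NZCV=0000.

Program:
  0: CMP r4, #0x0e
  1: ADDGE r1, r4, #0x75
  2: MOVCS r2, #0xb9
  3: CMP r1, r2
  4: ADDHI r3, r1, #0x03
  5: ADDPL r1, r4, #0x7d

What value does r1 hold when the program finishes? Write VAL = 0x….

0: ✓ CMP  NZCV=0011
1: · ADDGE
2: ✓ MOVCS  r2←0xb9
3: ✓ CMP  NZCV=0010
4: ✓ ADDHI  r3←0xe7
5: ✓ ADDPL  r1←0x0a

VAL = 0x0a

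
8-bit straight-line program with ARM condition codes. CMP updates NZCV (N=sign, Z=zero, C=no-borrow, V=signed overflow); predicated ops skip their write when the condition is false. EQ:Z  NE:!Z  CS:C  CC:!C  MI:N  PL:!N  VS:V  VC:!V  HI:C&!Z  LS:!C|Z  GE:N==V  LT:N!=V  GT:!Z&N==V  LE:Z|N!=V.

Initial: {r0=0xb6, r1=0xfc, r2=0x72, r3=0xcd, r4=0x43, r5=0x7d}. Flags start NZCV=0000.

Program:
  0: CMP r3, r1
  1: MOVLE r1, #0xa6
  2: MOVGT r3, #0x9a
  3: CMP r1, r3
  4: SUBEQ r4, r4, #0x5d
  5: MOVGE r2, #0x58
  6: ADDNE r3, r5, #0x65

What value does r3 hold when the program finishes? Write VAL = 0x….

0: ✓ CMP  NZCV=1000
1: ✓ MOVLE  r1←0xa6
2: · MOVGT
3: ✓ CMP  NZCV=1000
4: · SUBEQ
5: · MOVGE
6: ✓ ADDNE  r3←0xe2

VAL = 0xe2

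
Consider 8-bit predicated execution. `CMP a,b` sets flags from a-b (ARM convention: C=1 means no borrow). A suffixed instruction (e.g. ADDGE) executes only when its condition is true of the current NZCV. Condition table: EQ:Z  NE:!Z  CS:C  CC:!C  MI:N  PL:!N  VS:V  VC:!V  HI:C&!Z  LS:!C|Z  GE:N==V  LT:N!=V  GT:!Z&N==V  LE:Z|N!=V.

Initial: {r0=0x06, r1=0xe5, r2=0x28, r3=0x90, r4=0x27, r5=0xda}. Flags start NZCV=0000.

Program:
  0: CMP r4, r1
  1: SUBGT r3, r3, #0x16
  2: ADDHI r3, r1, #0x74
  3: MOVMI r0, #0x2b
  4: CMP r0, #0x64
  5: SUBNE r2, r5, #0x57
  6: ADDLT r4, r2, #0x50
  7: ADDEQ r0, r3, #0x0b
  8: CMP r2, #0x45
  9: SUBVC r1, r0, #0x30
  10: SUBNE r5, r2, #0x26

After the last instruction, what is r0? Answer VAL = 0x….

0: ✓ CMP  NZCV=0000
1: ✓ SUBGT  r3←0x7a
2: · ADDHI
3: · MOVMI
4: ✓ CMP  NZCV=1000
5: ✓ SUBNE  r2←0x83
6: ✓ ADDLT  r4←0xd3
7: · ADDEQ
8: ✓ CMP  NZCV=0011
9: · SUBVC
10: ✓ SUBNE  r5←0x5d

VAL = 0x06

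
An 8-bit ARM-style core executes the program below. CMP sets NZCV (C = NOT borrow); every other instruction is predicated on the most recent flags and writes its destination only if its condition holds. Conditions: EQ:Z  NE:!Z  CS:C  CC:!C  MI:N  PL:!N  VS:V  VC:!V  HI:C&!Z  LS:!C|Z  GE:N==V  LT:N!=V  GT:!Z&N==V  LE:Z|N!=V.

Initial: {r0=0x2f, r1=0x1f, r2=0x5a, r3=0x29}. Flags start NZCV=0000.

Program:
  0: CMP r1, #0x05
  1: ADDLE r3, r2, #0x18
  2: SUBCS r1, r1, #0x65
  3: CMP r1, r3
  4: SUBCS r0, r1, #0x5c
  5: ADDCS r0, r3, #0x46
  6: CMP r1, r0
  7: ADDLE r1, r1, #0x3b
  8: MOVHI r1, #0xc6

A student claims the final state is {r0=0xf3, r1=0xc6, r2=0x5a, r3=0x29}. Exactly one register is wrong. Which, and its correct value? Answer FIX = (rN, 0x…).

FIX = (r0, 0x6f)

0: ✓ CMP  NZCV=0010
1: · ADDLE
2: ✓ SUBCS  r1←0xba
3: ✓ CMP  NZCV=1010
4: ✓ SUBCS  r0←0x5e
5: ✓ ADDCS  r0←0x6f
6: ✓ CMP  NZCV=0011
7: ✓ ADDLE  r1←0xf5
8: ✓ MOVHI  r1←0xc6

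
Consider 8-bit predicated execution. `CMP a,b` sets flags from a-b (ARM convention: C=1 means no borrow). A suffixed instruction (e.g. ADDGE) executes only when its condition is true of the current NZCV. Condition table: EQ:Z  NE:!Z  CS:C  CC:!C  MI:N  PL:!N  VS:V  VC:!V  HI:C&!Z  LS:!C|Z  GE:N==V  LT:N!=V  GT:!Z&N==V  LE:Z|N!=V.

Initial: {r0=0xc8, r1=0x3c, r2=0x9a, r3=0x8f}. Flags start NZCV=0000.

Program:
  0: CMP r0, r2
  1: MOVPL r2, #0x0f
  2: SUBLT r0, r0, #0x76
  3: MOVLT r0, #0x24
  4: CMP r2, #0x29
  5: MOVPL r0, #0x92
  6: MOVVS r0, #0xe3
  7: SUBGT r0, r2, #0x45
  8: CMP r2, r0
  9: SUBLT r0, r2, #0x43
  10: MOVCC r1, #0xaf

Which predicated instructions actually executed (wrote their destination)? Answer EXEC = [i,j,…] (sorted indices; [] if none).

0: ✓ CMP  NZCV=0010
1: ✓ MOVPL  r2←0x0f
2: · SUBLT
3: · MOVLT
4: ✓ CMP  NZCV=1000
5: · MOVPL
6: · MOVVS
7: · SUBGT
8: ✓ CMP  NZCV=0000
9: · SUBLT
10: ✓ MOVCC  r1←0xaf

EXEC = [1,10]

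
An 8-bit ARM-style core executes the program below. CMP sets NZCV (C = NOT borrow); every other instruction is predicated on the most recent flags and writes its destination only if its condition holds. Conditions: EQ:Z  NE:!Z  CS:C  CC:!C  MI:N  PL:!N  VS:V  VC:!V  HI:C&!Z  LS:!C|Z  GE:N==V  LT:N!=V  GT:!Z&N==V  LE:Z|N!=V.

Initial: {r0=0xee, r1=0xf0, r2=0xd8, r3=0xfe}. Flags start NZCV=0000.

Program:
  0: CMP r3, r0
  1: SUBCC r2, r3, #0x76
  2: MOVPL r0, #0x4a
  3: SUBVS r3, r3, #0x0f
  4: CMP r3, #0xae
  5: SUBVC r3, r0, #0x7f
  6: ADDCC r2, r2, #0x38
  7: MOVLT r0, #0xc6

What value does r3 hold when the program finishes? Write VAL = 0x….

VAL = 0xcb

0: ✓ CMP  NZCV=0010
1: · SUBCC
2: ✓ MOVPL  r0←0x4a
3: · SUBVS
4: ✓ CMP  NZCV=0010
5: ✓ SUBVC  r3←0xcb
6: · ADDCC
7: · MOVLT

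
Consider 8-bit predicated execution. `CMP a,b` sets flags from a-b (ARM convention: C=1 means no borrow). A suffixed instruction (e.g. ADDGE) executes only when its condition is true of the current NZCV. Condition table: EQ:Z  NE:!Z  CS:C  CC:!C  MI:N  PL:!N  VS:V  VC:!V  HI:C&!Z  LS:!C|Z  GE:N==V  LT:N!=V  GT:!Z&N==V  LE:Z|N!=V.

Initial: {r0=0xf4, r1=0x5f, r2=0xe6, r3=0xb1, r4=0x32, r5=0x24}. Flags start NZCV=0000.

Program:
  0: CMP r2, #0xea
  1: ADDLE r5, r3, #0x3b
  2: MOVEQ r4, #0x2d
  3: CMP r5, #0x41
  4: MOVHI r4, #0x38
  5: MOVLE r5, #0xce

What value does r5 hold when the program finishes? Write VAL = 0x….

VAL = 0xce

[0] flags=1000 → (cmp)
[1] flags=1000 LE?T → r5=0xec
[2] flags=1000 EQ?F → skip
[3] flags=1010 → (cmp)
[4] flags=1010 HI?T → r4=0x38
[5] flags=1010 LE?T → r5=0xce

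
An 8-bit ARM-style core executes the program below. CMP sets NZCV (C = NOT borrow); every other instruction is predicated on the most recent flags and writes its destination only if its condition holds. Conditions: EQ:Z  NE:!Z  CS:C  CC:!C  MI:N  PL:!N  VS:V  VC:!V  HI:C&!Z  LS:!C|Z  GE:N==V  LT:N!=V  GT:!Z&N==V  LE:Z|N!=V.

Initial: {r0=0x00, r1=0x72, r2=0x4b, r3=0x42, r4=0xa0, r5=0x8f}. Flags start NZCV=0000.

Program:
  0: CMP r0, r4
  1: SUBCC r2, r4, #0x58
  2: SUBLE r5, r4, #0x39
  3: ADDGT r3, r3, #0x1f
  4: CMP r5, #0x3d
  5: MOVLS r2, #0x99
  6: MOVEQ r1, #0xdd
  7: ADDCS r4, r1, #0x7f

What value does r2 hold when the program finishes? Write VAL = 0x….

VAL = 0x48

0: ✓ CMP  NZCV=0000
1: ✓ SUBCC  r2←0x48
2: · SUBLE
3: ✓ ADDGT  r3←0x61
4: ✓ CMP  NZCV=0011
5: · MOVLS
6: · MOVEQ
7: ✓ ADDCS  r4←0xf1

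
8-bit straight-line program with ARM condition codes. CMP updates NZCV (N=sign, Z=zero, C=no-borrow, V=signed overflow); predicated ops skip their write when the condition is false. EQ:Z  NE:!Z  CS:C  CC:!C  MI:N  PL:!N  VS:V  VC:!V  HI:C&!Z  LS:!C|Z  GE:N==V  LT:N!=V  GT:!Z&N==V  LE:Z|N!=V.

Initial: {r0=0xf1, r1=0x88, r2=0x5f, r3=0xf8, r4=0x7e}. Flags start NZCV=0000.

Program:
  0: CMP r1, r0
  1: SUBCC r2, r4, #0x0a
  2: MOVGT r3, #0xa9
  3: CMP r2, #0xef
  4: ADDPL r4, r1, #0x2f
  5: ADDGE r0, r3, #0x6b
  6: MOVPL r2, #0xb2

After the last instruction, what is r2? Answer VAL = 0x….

VAL = 0x74

0: ✓ CMP  NZCV=1000
1: ✓ SUBCC  r2←0x74
2: · MOVGT
3: ✓ CMP  NZCV=1001
4: · ADDPL
5: ✓ ADDGE  r0←0x63
6: · MOVPL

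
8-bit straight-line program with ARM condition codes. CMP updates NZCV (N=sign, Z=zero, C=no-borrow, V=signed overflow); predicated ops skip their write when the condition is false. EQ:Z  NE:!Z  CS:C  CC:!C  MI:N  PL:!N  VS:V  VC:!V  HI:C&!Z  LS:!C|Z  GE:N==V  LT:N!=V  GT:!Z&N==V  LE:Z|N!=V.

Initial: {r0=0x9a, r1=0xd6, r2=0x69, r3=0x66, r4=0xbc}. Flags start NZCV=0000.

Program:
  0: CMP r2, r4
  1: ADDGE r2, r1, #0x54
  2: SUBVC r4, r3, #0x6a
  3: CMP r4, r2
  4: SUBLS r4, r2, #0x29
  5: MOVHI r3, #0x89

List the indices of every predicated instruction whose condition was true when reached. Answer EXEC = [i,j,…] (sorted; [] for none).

EXEC = [1,5]

[0] flags=1001 → (cmp)
[1] flags=1001 GE?T → r2=0x2a
[2] flags=1001 VC?F → skip
[3] flags=1010 → (cmp)
[4] flags=1010 LS?F → skip
[5] flags=1010 HI?T → r3=0x89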